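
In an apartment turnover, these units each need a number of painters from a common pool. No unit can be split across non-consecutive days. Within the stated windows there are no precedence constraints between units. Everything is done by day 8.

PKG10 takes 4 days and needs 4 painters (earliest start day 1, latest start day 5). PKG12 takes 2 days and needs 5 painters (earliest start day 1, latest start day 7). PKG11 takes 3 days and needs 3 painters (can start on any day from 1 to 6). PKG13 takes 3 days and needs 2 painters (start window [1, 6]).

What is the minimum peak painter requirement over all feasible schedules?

Early-start (PKG10@1, PKG12@1, PKG11@1, PKG13@1) gives peak 14: d1:14  d2:14  d3:9  d4:4  d5:0  d6:0  d7:0  d8:0.
Shift PKG12→5, PKG13→4.
Schedule PKG10@1, PKG12@5, PKG11@1, PKG13@4: d1:7  d2:7  d3:7  d4:6  d5:7  d6:7  d7:0  d8:0 — peak 7.

7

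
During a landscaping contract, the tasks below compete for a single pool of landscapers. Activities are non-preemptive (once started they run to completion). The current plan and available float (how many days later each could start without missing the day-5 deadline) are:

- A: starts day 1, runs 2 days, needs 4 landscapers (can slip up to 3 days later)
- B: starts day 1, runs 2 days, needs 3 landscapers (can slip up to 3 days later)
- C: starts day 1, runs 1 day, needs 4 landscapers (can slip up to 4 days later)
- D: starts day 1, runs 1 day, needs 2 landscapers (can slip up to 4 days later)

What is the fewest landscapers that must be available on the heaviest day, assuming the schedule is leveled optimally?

Early-start (A@1, B@1, C@1, D@1) gives peak 13: d1:13  d2:7  d3:0  d4:0  d5:0.
Shift B→3, C→5, D→3.
Schedule A@1, B@3, C@5, D@3: d1:4  d2:4  d3:5  d4:3  d5:4 — peak 5.

5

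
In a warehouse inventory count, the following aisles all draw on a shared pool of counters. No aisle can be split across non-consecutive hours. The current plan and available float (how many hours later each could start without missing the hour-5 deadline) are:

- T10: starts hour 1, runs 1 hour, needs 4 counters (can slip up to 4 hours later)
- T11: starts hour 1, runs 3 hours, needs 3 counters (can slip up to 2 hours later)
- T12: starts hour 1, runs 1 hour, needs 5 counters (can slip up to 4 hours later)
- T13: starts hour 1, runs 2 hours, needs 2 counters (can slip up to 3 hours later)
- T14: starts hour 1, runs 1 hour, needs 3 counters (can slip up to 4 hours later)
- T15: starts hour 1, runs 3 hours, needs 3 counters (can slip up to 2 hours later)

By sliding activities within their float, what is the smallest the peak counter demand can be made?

Early-start (T10@1, T11@1, T12@1, T13@1, T14@1, T15@1) gives peak 20: h1:20  h2:8  h3:6  h4:0  h5:0.
Shift T12→2, T13→3, T14→4, T15→3.
Schedule T10@1, T11@1, T12@2, T13@3, T14@4, T15@3: h1:7  h2:8  h3:8  h4:8  h5:3 — peak 8.

8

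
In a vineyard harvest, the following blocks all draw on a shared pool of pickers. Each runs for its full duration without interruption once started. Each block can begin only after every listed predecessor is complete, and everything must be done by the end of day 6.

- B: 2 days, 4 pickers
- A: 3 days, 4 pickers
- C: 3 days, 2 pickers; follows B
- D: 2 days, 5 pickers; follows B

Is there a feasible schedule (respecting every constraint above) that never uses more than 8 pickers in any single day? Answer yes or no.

yes

Schedule B@1, A@1, C@3, D@4: d1:8  d2:8  d3:6  d4:7  d5:7  d6:0 — peak 8 ≤ 8.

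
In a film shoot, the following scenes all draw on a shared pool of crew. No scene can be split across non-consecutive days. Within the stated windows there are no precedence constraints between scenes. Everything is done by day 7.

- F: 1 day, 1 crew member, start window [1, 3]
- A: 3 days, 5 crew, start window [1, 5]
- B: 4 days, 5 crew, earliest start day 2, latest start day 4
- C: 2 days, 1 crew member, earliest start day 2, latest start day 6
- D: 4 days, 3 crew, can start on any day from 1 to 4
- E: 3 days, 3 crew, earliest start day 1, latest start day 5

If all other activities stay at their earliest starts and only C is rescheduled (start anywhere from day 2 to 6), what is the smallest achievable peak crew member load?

16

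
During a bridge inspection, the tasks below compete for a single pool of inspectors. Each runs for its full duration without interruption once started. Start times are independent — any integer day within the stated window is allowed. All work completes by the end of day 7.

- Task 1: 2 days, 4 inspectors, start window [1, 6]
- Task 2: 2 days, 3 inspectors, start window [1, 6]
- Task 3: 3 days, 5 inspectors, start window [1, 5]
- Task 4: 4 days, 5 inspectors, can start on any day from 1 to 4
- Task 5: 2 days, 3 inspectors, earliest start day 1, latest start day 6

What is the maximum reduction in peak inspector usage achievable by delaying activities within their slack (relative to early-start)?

11

Early-start peak: d1:20  d2:20  d3:10  d4:5  d5:0  d6:0  d7:0 ⇒ 20.
Leveled (Task 1@1, Task 2@3, Task 3@1, Task 4@4, Task 5@5): d1:9  d2:9  d3:8  d4:8  d5:8  d6:8  d7:5 ⇒ 9.
Reduction 20 − 9 = 11.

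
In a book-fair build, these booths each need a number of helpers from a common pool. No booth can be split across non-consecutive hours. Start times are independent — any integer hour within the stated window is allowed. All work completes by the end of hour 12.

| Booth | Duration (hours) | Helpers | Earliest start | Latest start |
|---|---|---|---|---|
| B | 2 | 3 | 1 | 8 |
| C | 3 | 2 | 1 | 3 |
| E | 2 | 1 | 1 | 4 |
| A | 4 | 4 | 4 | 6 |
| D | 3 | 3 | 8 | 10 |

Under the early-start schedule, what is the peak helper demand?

Early-start schedule: B@1, C@1, E@1, A@4, D@8.
Load per hour: hour 1: 6, hour 2: 6, hour 3: 2, hour 4: 4, hour 5: 4, hour 6: 4, hour 7: 4, hour 8: 3, hour 9: 3, hour 10: 3, hour 11: 0, hour 12: 0.
Peak is 6.

6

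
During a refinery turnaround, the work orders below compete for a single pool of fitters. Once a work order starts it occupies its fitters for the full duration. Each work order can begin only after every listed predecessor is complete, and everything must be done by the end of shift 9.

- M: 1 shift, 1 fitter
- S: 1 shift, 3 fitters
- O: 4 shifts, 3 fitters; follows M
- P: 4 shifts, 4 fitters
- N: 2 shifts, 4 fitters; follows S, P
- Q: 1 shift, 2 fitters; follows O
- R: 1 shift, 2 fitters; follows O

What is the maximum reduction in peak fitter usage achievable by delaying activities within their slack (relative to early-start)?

Early-start peak: s1:8  s2:7  s3:7  s4:7  s5:7  s6:8  s7:0  s8:0  s9:0 ⇒ 8.
Leveled (M@1, S@1, O@2, P@2, N@6, Q@6, R@7): s1:4  s2:7  s3:7  s4:7  s5:7  s6:6  s7:6  s8:0  s9:0 ⇒ 7.
Reduction 8 − 7 = 1.

1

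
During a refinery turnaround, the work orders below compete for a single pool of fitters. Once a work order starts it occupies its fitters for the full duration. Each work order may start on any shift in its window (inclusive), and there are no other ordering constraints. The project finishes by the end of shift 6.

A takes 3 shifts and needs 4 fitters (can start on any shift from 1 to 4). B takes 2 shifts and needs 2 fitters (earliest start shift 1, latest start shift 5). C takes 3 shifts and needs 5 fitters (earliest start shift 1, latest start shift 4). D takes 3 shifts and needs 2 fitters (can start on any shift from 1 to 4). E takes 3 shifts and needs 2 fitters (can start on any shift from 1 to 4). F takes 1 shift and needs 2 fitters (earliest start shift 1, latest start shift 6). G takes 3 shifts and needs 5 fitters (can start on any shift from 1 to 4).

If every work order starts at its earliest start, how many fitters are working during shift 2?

At early start, shift 2 has: A, B, C, D, E, G.
Demand: 4 + 2 + 5 + 2 + 2 + 5 = 20.

20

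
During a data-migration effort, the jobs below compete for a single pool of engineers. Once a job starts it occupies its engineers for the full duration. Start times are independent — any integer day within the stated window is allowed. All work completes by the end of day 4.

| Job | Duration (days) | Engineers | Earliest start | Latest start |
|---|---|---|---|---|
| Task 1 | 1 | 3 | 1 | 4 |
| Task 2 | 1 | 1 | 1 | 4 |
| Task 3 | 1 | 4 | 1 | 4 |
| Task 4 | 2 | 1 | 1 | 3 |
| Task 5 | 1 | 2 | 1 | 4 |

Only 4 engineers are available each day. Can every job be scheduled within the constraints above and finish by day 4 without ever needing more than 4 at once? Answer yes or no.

yes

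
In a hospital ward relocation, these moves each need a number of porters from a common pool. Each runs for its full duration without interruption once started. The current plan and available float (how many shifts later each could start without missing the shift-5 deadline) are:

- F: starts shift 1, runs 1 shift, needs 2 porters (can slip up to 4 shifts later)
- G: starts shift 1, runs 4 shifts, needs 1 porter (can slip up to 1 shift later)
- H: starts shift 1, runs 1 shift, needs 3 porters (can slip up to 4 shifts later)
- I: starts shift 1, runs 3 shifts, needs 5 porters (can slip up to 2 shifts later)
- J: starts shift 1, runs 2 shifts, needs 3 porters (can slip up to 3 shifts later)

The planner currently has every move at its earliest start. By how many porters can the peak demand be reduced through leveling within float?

Early-start peak: s1:14  s2:9  s3:6  s4:1  s5:0 ⇒ 14.
Leveled (F@2, G@2, H@1, I@3, J@1): s1:6  s2:6  s3:6  s4:6  s5:6 ⇒ 6.
Reduction 14 − 6 = 8.

8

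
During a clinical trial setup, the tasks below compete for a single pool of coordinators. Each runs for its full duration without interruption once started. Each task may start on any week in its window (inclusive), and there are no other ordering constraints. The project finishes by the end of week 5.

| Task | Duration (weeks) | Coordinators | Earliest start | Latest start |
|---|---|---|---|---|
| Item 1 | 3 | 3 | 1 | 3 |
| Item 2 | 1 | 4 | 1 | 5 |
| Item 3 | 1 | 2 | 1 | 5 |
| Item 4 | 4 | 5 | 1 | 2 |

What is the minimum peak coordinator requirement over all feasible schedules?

8

Early-start (Item 1@1, Item 2@1, Item 3@1, Item 4@1) gives peak 14: w1:14  w2:8  w3:8  w4:5  w5:0.
Shift Item 3→4, Item 4→2.
Schedule Item 1@1, Item 2@1, Item 3@4, Item 4@2: w1:7  w2:8  w3:8  w4:7  w5:5 — peak 8.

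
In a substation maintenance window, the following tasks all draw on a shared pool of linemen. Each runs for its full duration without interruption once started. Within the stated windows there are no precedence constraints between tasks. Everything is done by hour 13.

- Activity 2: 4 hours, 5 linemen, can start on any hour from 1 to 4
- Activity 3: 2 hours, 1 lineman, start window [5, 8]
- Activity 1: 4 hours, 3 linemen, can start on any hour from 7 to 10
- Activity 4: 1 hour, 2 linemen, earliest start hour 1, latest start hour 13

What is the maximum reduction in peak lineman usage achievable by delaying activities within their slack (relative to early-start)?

2

Early-start peak: h1:7  h2:5  h3:5  h4:5  h5:1  h6:1  h7:3  h8:3  h9:3  h10:3  h11:0  h12:0  h13:0 ⇒ 7.
Leveled (Activity 2@1, Activity 3@5, Activity 1@7, Activity 4@5): h1:5  h2:5  h3:5  h4:5  h5:3  h6:1  h7:3  h8:3  h9:3  h10:3  h11:0  h12:0  h13:0 ⇒ 5.
Reduction 7 − 5 = 2.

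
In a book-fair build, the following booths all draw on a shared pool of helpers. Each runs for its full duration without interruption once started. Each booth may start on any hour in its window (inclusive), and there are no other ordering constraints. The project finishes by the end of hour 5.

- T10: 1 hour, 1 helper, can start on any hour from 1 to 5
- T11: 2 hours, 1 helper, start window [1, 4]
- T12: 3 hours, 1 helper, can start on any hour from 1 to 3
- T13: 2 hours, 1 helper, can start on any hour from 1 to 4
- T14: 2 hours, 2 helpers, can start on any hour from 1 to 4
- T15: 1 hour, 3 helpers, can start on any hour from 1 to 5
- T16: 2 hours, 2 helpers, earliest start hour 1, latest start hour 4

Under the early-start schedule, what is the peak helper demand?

Early-start schedule: T10@1, T11@1, T12@1, T13@1, T14@1, T15@1, T16@1.
Load per hour: hour 1: 11, hour 2: 7, hour 3: 1, hour 4: 0, hour 5: 0.
Peak is 11.

11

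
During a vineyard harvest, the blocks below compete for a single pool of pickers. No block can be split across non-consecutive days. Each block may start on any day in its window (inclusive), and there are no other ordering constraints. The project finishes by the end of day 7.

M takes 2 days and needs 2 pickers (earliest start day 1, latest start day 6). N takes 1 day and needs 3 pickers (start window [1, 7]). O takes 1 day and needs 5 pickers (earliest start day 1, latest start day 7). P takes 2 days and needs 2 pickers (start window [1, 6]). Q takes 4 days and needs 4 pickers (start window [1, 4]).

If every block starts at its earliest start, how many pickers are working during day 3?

4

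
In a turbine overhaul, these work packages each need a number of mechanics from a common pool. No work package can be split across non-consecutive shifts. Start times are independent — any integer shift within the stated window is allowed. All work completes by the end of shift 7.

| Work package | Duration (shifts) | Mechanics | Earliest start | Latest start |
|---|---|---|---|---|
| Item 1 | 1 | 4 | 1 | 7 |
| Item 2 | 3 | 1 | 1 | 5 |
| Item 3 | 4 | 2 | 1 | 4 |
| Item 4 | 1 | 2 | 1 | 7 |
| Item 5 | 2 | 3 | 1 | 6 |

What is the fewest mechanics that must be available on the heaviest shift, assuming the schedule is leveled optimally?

Early-start (Item 1@1, Item 2@1, Item 3@1, Item 4@1, Item 5@1) gives peak 12: s1:12  s2:6  s3:3  s4:2  s5:0  s6:0  s7:0.
Shift Item 2→2, Item 3→2, Item 4→5, Item 5→6.
Schedule Item 1@1, Item 2@2, Item 3@2, Item 4@5, Item 5@6: s1:4  s2:3  s3:3  s4:3  s5:4  s6:3  s7:3 — peak 4.
Total mechanic-shifts = 23 over 7 shifts ⇒ peak ≥ ⌈23/7⌉ = 4, so 4 is optimal.

4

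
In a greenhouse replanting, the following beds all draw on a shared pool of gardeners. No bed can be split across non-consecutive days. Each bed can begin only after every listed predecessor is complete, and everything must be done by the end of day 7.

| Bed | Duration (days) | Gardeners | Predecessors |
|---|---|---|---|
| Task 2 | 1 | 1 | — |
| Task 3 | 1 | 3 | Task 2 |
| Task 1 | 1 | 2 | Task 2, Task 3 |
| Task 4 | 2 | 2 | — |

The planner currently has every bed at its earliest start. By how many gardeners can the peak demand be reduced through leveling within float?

Early-start peak: d1:3  d2:5  d3:2  d4:0  d5:0  d6:0  d7:0 ⇒ 5.
Leveled (Task 2@1, Task 3@2, Task 1@3, Task 4@4): d1:1  d2:3  d3:2  d4:2  d5:2  d6:0  d7:0 ⇒ 3.
Reduction 5 − 3 = 2.

2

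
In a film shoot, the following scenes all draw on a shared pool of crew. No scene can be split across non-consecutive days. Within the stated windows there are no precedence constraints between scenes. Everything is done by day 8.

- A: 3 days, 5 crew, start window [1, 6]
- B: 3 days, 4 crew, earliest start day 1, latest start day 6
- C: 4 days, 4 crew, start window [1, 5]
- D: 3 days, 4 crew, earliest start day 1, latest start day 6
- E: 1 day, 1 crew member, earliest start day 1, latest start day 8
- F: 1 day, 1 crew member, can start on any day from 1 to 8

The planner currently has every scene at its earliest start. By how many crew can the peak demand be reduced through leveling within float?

10

Early-start peak: d1:19  d2:17  d3:17  d4:4  d5:0  d6:0  d7:0  d8:0 ⇒ 19.
Leveled (A@1, B@1, C@4, D@4, E@4, F@5): d1:9  d2:9  d3:9  d4:9  d5:9  d6:8  d7:4  d8:0 ⇒ 9.
Reduction 19 − 9 = 10.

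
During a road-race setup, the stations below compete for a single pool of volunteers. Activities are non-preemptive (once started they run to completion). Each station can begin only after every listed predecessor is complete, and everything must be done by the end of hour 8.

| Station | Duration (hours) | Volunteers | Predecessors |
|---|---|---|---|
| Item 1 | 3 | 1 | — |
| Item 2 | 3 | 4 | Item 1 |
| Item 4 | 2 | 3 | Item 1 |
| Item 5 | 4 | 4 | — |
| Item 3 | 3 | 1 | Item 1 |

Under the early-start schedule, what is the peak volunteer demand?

Early-start schedule: Item 1@1, Item 2@4, Item 4@4, Item 5@1, Item 3@4.
Load per hour: hour 1: 5, hour 2: 5, hour 3: 5, hour 4: 12, hour 5: 8, hour 6: 5, hour 7: 0, hour 8: 0.
Peak is 12.

12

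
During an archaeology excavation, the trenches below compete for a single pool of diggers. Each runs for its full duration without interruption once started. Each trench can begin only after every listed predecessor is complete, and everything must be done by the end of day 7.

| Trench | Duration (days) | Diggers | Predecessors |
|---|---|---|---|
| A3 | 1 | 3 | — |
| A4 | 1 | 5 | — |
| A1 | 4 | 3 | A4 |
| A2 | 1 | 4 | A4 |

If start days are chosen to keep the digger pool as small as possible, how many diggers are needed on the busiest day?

5

Early-start (A3@1, A4@1, A1@2, A2@2) gives peak 8: d1:8  d2:7  d3:3  d4:3  d5:3  d6:0  d7:0.
Shift A4→2, A1→3, A2→7.
Schedule A3@1, A4@2, A1@3, A2@7: d1:3  d2:5  d3:3  d4:3  d5:3  d6:3  d7:4 — peak 5.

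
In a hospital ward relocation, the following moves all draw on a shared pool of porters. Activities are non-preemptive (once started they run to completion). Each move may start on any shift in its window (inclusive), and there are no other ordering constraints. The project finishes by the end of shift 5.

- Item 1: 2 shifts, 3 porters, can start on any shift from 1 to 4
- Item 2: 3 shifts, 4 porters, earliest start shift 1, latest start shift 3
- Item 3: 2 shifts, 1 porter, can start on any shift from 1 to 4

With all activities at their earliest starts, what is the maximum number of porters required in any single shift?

8

Early-start schedule: Item 1@1, Item 2@1, Item 3@1.
Load per shift: shift 1: 8, shift 2: 8, shift 3: 4, shift 4: 0, shift 5: 0.
Peak is 8.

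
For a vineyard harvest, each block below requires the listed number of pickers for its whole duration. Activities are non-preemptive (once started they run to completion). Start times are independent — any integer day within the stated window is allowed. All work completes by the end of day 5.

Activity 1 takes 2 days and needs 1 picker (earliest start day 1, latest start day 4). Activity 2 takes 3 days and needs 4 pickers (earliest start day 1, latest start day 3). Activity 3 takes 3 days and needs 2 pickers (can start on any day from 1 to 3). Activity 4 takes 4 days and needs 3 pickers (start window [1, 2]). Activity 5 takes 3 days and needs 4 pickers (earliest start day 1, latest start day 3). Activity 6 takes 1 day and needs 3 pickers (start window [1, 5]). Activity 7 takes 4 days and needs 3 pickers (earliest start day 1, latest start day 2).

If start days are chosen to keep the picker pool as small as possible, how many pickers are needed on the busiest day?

16

Early-start (Activity 1@1, Activity 2@1, Activity 3@1, Activity 4@1, Activity 5@1, Activity 6@1, Activity 7@1) gives peak 20: d1:20  d2:17  d3:16  d4:6  d5:0.
Shift Activity 5→3.
Schedule Activity 1@1, Activity 2@1, Activity 3@1, Activity 4@1, Activity 5@3, Activity 6@1, Activity 7@1: d1:16  d2:13  d3:16  d4:10  d5:4 — peak 16.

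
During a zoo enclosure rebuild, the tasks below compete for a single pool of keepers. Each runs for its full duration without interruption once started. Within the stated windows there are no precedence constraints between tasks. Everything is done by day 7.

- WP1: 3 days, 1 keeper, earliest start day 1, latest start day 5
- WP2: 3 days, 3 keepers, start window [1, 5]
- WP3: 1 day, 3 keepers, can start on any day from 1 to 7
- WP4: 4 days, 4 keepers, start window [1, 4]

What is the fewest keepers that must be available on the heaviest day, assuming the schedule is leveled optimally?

6

Early-start (WP1@1, WP2@1, WP3@1, WP4@1) gives peak 11: d1:11  d2:8  d3:8  d4:4  d5:0  d6:0  d7:0.
Shift WP2→5, WP3→5.
Schedule WP1@1, WP2@5, WP3@5, WP4@1: d1:5  d2:5  d3:5  d4:4  d5:6  d6:3  d7:3 — peak 6.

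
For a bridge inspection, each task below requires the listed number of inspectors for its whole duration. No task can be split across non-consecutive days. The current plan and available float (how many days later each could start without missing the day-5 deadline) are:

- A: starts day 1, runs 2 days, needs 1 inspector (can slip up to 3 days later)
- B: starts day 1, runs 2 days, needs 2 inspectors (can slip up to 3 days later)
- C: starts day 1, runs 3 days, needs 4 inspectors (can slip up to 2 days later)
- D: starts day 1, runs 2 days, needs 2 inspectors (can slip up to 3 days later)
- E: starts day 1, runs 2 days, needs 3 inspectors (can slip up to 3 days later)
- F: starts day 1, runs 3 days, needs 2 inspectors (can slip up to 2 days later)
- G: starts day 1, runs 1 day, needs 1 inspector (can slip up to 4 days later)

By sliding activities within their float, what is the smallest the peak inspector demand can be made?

Early-start (A@1, B@1, C@1, D@1, E@1, F@1, G@1) gives peak 15: d1:15  d2:14  d3:6  d4:0  d5:0.
Shift D→4, E→4, F→3, G→3.
Schedule A@1, B@1, C@1, D@4, E@4, F@3, G@3: d1:7  d2:7  d3:7  d4:7  d5:7 — peak 7.
Total inspector-days = 35 over 5 days ⇒ peak ≥ ⌈35/5⌉ = 7, so 7 is optimal.

7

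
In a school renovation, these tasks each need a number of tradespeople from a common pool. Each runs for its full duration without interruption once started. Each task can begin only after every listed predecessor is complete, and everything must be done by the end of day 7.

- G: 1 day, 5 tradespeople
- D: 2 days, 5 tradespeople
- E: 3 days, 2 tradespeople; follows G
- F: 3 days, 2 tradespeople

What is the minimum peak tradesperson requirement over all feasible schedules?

5

Early-start (G@1, D@1, E@2, F@1) gives peak 12: d1:12  d2:9  d3:4  d4:2  d5:0  d6:0  d7:0.
Shift D→2, E→4, F→4.
Schedule G@1, D@2, E@4, F@4: d1:5  d2:5  d3:5  d4:4  d5:4  d6:4  d7:0 — peak 5.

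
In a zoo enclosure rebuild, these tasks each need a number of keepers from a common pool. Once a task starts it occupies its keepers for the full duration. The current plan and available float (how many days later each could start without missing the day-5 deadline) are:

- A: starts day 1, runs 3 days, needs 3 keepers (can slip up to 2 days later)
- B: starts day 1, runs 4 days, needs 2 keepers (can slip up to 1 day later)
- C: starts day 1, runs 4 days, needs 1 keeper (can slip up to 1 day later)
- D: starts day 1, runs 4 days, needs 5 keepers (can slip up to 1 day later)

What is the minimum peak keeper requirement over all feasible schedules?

11

Schedule A@1, B@1, C@1, D@1: d1:11  d2:11  d3:11  d4:8  d5:0 — peak 11.
No arrangement of the 24 feasible schedules does better.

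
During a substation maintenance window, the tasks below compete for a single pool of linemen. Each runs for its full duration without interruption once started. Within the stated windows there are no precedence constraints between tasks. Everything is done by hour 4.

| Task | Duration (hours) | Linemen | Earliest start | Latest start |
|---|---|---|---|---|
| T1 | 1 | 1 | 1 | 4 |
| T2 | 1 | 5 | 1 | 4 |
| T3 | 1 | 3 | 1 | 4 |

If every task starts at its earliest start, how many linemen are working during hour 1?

9

At early start, hour 1 has: T1, T2, T3.
Demand: 1 + 5 + 3 = 9.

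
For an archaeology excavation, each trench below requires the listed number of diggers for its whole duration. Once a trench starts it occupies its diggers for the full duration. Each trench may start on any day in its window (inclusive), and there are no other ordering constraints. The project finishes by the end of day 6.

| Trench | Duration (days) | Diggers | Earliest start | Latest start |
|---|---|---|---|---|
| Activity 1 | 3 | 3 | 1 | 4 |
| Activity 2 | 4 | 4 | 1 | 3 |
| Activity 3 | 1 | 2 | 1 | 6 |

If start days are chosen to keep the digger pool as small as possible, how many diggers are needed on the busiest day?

Early-start (Activity 1@1, Activity 2@1, Activity 3@1) gives peak 9: d1:9  d2:7  d3:7  d4:4  d5:0  d6:0.
Shift Activity 3→4.
Schedule Activity 1@1, Activity 2@1, Activity 3@4: d1:7  d2:7  d3:7  d4:6  d5:0  d6:0 — peak 7.

7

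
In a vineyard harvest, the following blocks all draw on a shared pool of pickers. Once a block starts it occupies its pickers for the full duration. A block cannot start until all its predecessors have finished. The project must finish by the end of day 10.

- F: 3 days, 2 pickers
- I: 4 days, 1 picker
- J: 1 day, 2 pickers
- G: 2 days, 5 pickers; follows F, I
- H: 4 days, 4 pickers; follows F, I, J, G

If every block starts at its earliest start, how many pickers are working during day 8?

4

At early start, day 8 has: H.
Demand: 4 = 4.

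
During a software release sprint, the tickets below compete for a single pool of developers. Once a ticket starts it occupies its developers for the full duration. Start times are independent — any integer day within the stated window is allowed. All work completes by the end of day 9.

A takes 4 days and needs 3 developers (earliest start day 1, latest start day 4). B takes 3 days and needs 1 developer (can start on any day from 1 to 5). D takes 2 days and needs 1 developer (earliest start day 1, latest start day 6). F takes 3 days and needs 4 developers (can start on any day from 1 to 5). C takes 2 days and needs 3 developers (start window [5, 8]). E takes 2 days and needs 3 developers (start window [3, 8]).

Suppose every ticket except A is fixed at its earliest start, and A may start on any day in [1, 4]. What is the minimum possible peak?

8

A@1: d1:9  d2:9  d3:11  d4:6  d5:3  d6:3  d7:0  d8:0  d9:0 → peak 11
A@2: d1:6  d2:9  d3:11  d4:6  d5:6  d6:3  d7:0  d8:0  d9:0 → peak 11
A@3: d1:6  d2:6  d3:11  d4:6  d5:6  d6:6  d7:0  d8:0  d9:0 → peak 11
A@4: d1:6  d2:6  d3:8  d4:6  d5:6  d6:6  d7:3  d8:0  d9:0 → peak 8
Best is A@4, peak 8.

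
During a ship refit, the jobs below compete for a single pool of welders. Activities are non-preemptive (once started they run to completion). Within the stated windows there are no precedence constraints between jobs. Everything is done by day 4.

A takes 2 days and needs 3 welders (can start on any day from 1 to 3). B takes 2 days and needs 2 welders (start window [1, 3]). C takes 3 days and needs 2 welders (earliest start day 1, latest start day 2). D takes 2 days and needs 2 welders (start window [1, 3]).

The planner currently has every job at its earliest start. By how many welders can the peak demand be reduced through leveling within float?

3

Early-start peak: d1:9  d2:9  d3:2  d4:0 ⇒ 9.
Leveled (A@1, B@3, C@1, D@3): d1:5  d2:5  d3:6  d4:4 ⇒ 6.
Reduction 9 − 6 = 3.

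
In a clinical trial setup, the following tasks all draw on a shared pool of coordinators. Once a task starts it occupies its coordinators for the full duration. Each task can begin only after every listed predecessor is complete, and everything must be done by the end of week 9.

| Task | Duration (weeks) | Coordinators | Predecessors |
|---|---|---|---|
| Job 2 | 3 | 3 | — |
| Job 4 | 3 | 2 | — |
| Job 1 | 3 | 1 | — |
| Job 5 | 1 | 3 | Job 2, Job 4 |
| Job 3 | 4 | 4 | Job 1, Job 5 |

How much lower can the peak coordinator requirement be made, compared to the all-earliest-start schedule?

Early-start peak: w1:6  w2:6  w3:6  w4:3  w5:4  w6:4  w7:4  w8:4  w9:0 ⇒ 6.
Leveled (Job 2@1, Job 4@1, Job 1@1, Job 5@4, Job 3@5): w1:6  w2:6  w3:6  w4:3  w5:4  w6:4  w7:4  w8:4  w9:0 ⇒ 6.
Reduction 6 − 6 = 0.

0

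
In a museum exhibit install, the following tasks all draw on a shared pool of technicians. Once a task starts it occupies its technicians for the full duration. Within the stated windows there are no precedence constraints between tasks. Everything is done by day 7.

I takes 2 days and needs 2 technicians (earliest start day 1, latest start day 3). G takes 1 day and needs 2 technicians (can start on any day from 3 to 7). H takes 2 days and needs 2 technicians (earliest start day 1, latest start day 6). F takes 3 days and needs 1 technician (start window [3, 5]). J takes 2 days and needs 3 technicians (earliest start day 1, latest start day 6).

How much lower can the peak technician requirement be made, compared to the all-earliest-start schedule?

4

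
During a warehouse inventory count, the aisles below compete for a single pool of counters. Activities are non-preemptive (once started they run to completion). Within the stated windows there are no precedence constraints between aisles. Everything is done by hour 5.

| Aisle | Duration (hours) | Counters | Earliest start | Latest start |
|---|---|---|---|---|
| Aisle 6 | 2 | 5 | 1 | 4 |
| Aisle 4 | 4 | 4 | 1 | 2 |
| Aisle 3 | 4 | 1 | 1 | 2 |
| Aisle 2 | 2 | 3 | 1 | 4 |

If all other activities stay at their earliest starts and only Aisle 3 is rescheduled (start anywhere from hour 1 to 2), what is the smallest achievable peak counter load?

13

Aisle 3@1: h1:13  h2:13  h3:5  h4:5  h5:0 → peak 13
Aisle 3@2: h1:12  h2:13  h3:5  h4:5  h5:1 → peak 13
Best is Aisle 3@1, peak 13.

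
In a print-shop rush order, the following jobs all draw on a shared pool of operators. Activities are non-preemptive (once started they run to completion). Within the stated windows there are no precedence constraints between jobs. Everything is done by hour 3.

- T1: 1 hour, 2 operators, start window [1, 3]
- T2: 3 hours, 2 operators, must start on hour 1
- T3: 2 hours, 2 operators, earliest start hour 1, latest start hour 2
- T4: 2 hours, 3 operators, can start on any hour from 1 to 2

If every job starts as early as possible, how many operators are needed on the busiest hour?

Early-start schedule: T1@1, T2@1, T3@1, T4@1.
Load per hour: hour 1: 9, hour 2: 7, hour 3: 2.
Peak is 9.

9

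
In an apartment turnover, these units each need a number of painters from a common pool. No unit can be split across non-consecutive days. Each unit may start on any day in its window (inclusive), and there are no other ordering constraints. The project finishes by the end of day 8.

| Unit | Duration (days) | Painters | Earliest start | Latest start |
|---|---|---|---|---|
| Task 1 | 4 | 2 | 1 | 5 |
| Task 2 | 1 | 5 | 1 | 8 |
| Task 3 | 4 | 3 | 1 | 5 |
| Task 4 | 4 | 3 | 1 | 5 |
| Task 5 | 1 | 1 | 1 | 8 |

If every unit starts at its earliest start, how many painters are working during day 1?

At early start, day 1 has: Task 1, Task 2, Task 3, Task 4, Task 5.
Demand: 2 + 5 + 3 + 3 + 1 = 14.

14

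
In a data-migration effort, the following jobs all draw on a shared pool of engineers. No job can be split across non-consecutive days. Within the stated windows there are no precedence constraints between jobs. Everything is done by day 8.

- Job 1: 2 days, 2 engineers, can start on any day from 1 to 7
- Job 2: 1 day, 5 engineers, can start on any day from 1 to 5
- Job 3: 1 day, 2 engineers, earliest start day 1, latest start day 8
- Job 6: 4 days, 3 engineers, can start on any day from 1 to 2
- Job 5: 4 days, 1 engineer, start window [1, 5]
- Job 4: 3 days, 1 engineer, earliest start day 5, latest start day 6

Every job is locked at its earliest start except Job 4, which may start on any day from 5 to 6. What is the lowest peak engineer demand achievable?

Job 4@5: d1:13  d2:6  d3:4  d4:4  d5:1  d6:1  d7:1  d8:0 → peak 13
Job 4@6: d1:13  d2:6  d3:4  d4:4  d5:0  d6:1  d7:1  d8:1 → peak 13
Best is Job 4@5, peak 13.

13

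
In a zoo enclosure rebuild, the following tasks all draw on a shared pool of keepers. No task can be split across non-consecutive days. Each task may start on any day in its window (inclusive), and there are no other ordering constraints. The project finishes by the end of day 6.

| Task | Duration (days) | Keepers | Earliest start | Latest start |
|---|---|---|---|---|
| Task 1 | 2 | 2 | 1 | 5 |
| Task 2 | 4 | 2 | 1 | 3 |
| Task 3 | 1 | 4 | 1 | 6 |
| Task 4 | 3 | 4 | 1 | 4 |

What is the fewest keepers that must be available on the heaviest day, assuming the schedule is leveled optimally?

6

Early-start (Task 1@1, Task 2@1, Task 3@1, Task 4@1) gives peak 12: d1:12  d2:8  d3:6  d4:2  d5:0  d6:0.
Shift Task 3→3, Task 4→4.
Schedule Task 1@1, Task 2@1, Task 3@3, Task 4@4: d1:4  d2:4  d3:6  d4:6  d5:4  d6:4 — peak 6.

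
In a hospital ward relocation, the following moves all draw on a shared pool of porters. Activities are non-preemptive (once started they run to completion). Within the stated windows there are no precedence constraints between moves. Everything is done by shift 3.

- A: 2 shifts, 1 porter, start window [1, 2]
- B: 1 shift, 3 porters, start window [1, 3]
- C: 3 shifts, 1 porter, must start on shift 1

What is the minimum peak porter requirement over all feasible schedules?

4

Early-start (A@1, B@1, C@1) gives peak 5: s1:5  s2:2  s3:1.
Shift B→3.
Schedule A@1, B@3, C@1: s1:2  s2:2  s3:4 — peak 4.
No arrangement of the 6 feasible schedules does better.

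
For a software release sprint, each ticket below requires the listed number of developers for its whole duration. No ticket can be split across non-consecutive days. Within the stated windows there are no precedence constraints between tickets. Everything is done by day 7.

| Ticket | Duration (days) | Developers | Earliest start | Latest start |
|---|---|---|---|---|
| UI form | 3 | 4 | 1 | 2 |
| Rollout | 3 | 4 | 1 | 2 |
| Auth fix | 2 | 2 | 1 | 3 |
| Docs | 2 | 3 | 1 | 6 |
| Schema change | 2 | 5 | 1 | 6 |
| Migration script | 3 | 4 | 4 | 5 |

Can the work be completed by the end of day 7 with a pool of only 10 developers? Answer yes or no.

Schedule UI form@1, Rollout@1, Auth fix@1, Docs@4, Schema change@6, Migration script@4: d1:10  d2:10  d3:8  d4:7  d5:7  d6:9  d7:5 — peak 10 ≤ 10.

yes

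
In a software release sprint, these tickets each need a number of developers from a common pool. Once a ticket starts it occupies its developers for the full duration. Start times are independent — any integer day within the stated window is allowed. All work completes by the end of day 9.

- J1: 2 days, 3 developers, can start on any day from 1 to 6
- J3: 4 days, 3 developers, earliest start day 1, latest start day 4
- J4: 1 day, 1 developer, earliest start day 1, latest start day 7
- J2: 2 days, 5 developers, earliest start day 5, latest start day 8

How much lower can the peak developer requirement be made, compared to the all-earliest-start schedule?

Early-start peak: d1:7  d2:6  d3:3  d4:3  d5:5  d6:5  d7:0  d8:0  d9:0 ⇒ 7.
Leveled (J1@1, J3@3, J4@1, J2@7): d1:4  d2:3  d3:3  d4:3  d5:3  d6:3  d7:5  d8:5  d9:0 ⇒ 5.
Reduction 7 − 5 = 2.

2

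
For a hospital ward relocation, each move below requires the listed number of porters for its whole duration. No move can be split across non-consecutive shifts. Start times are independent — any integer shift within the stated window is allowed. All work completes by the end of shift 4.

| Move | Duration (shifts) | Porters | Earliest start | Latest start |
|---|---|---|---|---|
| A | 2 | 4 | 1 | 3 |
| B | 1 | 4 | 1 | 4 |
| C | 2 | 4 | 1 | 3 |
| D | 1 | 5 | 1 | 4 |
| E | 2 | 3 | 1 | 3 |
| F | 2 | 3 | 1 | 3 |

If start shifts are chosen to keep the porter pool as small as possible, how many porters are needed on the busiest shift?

Early-start (A@1, B@1, C@1, D@1, E@1, F@1) gives peak 23: s1:23  s2:14  s3:0  s4:0.
Shift C→3, D→2, E→3, F→3.
Schedule A@1, B@1, C@3, D@2, E@3, F@3: s1:8  s2:9  s3:10  s4:10 — peak 10.
Total porter-shifts = 37 over 4 shifts ⇒ peak ≥ ⌈37/4⌉ = 10, so 10 is optimal.

10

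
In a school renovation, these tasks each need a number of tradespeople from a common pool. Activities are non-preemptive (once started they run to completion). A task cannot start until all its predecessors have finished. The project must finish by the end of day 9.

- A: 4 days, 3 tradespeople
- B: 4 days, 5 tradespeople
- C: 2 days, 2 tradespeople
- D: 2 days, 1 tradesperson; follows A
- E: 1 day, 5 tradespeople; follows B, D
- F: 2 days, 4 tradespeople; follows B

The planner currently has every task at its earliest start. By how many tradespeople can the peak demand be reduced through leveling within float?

Early-start peak: d1:10  d2:10  d3:8  d4:8  d5:5  d6:5  d7:5  d8:0  d9:0 ⇒ 10.
Leveled (A@1, B@1, C@5, D@5, E@7, F@5): d1:8  d2:8  d3:8  d4:8  d5:7  d6:7  d7:5  d8:0  d9:0 ⇒ 8.
Reduction 10 − 8 = 2.

2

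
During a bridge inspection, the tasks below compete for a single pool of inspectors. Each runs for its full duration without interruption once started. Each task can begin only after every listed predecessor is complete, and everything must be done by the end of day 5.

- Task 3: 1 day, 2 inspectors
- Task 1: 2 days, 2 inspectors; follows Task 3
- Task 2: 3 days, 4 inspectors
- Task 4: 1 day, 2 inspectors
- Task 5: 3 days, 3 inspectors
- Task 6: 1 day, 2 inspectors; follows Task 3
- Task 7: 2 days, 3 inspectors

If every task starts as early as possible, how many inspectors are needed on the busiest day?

Early-start schedule: Task 3@1, Task 1@2, Task 2@1, Task 4@1, Task 5@1, Task 6@2, Task 7@1.
Load per day: day 1: 14, day 2: 14, day 3: 9, day 4: 0, day 5: 0.
Peak is 14.

14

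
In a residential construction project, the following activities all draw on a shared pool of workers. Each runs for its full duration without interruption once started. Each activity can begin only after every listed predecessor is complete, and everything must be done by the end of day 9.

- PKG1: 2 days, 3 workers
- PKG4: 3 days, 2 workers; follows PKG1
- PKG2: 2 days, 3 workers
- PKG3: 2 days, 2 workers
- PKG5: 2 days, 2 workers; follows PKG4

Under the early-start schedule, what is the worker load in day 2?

At early start, day 2 has: PKG1, PKG2, PKG3.
Demand: 3 + 3 + 2 = 8.

8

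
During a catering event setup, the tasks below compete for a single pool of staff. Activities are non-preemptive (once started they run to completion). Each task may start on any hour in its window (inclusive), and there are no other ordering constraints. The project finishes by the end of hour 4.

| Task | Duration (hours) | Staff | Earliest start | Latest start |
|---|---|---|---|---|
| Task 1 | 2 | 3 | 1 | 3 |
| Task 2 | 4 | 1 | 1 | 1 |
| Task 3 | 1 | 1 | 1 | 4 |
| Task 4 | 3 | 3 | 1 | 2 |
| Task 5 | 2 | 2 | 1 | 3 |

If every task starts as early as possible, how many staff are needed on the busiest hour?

Early-start schedule: Task 1@1, Task 2@1, Task 3@1, Task 4@1, Task 5@1.
Load per hour: hour 1: 10, hour 2: 9, hour 3: 4, hour 4: 1.
Peak is 10.

10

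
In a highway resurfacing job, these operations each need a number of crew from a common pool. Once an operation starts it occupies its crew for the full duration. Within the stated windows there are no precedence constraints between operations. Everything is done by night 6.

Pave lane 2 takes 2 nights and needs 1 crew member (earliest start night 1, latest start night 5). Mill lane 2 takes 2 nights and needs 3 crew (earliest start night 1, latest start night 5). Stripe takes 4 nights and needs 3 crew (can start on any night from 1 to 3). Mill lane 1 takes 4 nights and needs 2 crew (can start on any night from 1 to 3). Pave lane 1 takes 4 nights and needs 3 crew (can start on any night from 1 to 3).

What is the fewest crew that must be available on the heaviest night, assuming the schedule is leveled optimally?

Early-start (Pave lane 2@1, Mill lane 2@1, Stripe@1, Mill lane 1@1, Pave lane 1@1) gives peak 12: n1:12  n2:12  n3:8  n4:8  n5:0  n6:0.
Shift Mill lane 1→3, Pave lane 1→3.
Schedule Pave lane 2@1, Mill lane 2@1, Stripe@1, Mill lane 1@3, Pave lane 1@3: n1:7  n2:7  n3:8  n4:8  n5:5  n6:5 — peak 8.

8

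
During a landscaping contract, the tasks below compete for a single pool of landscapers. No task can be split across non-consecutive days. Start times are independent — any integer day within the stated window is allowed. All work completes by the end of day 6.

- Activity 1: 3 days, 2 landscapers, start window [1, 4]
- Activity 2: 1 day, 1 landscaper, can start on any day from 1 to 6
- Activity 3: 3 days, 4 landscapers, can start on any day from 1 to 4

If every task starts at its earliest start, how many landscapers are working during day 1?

At early start, day 1 has: Activity 1, Activity 2, Activity 3.
Demand: 2 + 1 + 4 = 7.

7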